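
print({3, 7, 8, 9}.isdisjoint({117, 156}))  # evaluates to True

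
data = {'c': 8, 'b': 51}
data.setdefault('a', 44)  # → 44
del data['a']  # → {'c': 8, 'b': 51}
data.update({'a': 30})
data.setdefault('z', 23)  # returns 23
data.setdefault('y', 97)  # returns 97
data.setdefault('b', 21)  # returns 51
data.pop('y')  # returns 97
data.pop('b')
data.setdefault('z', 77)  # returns 23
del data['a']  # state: {'c': 8, 'z': 23}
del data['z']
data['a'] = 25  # {'c': 8, 'a': 25}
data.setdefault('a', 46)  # 25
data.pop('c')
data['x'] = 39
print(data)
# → {'a': 25, 'x': 39}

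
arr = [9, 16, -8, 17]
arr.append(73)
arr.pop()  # 73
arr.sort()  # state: [-8, 9, 16, 17]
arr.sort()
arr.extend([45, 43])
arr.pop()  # 43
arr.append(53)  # [-8, 9, 16, 17, 45, 53]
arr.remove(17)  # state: [-8, 9, 16, 45, 53]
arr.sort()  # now [-8, 9, 16, 45, 53]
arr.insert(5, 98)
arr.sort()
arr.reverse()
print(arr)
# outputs [98, 53, 45, 16, 9, -8]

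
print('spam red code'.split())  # ['spam', 'red', 'code']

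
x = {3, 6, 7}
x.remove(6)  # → {3, 7}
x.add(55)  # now {3, 7, 55}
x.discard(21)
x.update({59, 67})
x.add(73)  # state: {3, 7, 55, 59, 67, 73}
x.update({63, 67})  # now {3, 7, 55, 59, 63, 67, 73}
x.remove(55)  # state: {3, 7, 59, 63, 67, 73}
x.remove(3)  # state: {7, 59, 63, 67, 73}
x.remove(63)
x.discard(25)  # {7, 59, 67, 73}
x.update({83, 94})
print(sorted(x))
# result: [7, 59, 67, 73, 83, 94]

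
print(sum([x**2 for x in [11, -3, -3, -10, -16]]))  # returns 495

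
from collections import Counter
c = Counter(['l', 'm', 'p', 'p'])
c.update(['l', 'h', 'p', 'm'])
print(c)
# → Counter({'p': 3, 'l': 2, 'm': 2, 'h': 1})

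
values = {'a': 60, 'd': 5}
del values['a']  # {'d': 5}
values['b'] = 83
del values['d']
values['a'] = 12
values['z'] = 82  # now {'b': 83, 'a': 12, 'z': 82}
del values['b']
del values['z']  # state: {'a': 12}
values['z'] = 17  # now {'a': 12, 'z': 17}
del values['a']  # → {'z': 17}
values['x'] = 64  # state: {'z': 17, 'x': 64}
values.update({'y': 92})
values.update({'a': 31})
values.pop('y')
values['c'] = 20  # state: {'z': 17, 'x': 64, 'a': 31, 'c': 20}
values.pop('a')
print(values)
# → {'z': 17, 'x': 64, 'c': 20}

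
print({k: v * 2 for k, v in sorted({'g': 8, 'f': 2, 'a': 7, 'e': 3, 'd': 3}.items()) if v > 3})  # {'a': 14, 'g': 16}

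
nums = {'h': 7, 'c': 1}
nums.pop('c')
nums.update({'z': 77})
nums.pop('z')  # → 77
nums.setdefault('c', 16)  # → 16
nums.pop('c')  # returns 16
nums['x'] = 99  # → {'h': 7, 'x': 99}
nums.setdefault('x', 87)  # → 99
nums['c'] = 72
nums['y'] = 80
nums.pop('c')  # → 72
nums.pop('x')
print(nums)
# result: {'h': 7, 'y': 80}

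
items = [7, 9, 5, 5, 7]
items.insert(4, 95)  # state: [7, 9, 5, 5, 95, 7]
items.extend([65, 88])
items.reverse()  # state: [88, 65, 7, 95, 5, 5, 9, 7]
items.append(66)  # [88, 65, 7, 95, 5, 5, 9, 7, 66]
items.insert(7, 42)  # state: [88, 65, 7, 95, 5, 5, 9, 42, 7, 66]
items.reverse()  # [66, 7, 42, 9, 5, 5, 95, 7, 65, 88]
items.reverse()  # [88, 65, 7, 95, 5, 5, 9, 42, 7, 66]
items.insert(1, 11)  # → [88, 11, 65, 7, 95, 5, 5, 9, 42, 7, 66]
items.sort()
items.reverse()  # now [95, 88, 66, 65, 42, 11, 9, 7, 7, 5, 5]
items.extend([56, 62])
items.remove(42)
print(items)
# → [95, 88, 66, 65, 11, 9, 7, 7, 5, 5, 56, 62]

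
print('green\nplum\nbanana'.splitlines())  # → ['green', 'plum', 'banana']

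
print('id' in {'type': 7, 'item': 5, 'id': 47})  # True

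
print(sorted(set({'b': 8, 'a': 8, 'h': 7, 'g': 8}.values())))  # [7, 8]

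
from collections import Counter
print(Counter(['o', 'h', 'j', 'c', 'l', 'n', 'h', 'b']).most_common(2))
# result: [('h', 2), ('o', 1)]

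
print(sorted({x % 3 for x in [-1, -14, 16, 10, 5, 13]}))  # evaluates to [1, 2]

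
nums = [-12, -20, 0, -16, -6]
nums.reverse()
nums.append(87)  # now [-6, -16, 0, -20, -12, 87]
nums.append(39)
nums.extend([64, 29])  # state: [-6, -16, 0, -20, -12, 87, 39, 64, 29]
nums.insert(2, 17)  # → [-6, -16, 17, 0, -20, -12, 87, 39, 64, 29]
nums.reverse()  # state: [29, 64, 39, 87, -12, -20, 0, 17, -16, -6]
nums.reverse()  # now [-6, -16, 17, 0, -20, -12, 87, 39, 64, 29]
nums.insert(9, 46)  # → [-6, -16, 17, 0, -20, -12, 87, 39, 64, 46, 29]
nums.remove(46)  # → [-6, -16, 17, 0, -20, -12, 87, 39, 64, 29]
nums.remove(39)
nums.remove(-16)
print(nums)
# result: [-6, 17, 0, -20, -12, 87, 64, 29]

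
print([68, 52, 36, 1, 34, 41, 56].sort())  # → None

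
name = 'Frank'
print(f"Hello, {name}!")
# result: Hello, Frank!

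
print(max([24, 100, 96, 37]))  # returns 100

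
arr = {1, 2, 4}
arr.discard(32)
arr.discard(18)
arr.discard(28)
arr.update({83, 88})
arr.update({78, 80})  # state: {1, 2, 4, 78, 80, 83, 88}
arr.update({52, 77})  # {1, 2, 4, 52, 77, 78, 80, 83, 88}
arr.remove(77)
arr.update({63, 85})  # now {1, 2, 4, 52, 63, 78, 80, 83, 85, 88}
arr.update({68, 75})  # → {1, 2, 4, 52, 63, 68, 75, 78, 80, 83, 85, 88}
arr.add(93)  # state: {1, 2, 4, 52, 63, 68, 75, 78, 80, 83, 85, 88, 93}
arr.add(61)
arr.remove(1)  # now {2, 4, 52, 61, 63, 68, 75, 78, 80, 83, 85, 88, 93}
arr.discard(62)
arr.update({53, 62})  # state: {2, 4, 52, 53, 61, 62, 63, 68, 75, 78, 80, 83, 85, 88, 93}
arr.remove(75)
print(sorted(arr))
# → [2, 4, 52, 53, 61, 62, 63, 68, 78, 80, 83, 85, 88, 93]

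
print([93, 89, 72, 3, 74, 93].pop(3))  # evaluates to 3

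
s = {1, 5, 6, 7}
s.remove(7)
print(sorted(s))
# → [1, 5, 6]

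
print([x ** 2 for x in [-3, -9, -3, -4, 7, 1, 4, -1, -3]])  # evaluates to [9, 81, 9, 16, 49, 1, 16, 1, 9]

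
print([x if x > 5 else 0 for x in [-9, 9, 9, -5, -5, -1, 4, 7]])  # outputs [0, 9, 9, 0, 0, 0, 0, 7]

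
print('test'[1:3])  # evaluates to es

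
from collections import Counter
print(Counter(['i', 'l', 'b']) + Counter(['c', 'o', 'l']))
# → Counter({'l': 2, 'i': 1, 'b': 1, 'c': 1, 'o': 1})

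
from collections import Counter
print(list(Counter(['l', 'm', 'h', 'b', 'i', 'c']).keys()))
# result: ['l', 'm', 'h', 'b', 'i', 'c']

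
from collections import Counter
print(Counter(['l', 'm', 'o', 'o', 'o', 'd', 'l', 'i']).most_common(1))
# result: [('o', 3)]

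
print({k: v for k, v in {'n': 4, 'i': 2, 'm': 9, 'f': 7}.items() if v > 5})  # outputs {'m': 9, 'f': 7}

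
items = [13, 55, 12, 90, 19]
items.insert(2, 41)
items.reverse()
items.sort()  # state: [12, 13, 19, 41, 55, 90]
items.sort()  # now [12, 13, 19, 41, 55, 90]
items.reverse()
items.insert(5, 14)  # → [90, 55, 41, 19, 13, 14, 12]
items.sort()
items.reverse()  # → [90, 55, 41, 19, 14, 13, 12]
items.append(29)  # [90, 55, 41, 19, 14, 13, 12, 29]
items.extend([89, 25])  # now [90, 55, 41, 19, 14, 13, 12, 29, 89, 25]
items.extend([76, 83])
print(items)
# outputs [90, 55, 41, 19, 14, 13, 12, 29, 89, 25, 76, 83]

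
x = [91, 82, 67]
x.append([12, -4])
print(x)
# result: [91, 82, 67, [12, -4]]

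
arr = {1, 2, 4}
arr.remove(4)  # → {1, 2}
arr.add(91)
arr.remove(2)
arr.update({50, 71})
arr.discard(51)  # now {1, 50, 71, 91}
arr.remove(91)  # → {1, 50, 71}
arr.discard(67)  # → {1, 50, 71}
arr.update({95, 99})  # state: {1, 50, 71, 95, 99}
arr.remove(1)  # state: {50, 71, 95, 99}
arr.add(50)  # {50, 71, 95, 99}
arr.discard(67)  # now {50, 71, 95, 99}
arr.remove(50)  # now {71, 95, 99}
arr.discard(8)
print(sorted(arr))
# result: [71, 95, 99]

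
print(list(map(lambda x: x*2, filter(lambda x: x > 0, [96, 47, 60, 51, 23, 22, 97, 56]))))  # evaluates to [192, 94, 120, 102, 46, 44, 194, 112]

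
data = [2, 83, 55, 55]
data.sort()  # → [2, 55, 55, 83]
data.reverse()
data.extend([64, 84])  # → [83, 55, 55, 2, 64, 84]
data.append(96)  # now [83, 55, 55, 2, 64, 84, 96]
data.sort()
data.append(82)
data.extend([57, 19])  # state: [2, 55, 55, 64, 83, 84, 96, 82, 57, 19]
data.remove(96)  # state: [2, 55, 55, 64, 83, 84, 82, 57, 19]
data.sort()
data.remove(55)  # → [2, 19, 55, 57, 64, 82, 83, 84]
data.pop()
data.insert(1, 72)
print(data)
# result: [2, 72, 19, 55, 57, 64, 82, 83]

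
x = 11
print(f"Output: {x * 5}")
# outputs Output: 55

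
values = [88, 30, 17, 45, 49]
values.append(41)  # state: [88, 30, 17, 45, 49, 41]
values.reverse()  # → [41, 49, 45, 17, 30, 88]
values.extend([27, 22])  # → [41, 49, 45, 17, 30, 88, 27, 22]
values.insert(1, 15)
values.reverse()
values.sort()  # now [15, 17, 22, 27, 30, 41, 45, 49, 88]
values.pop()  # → 88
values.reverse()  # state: [49, 45, 41, 30, 27, 22, 17, 15]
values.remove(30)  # [49, 45, 41, 27, 22, 17, 15]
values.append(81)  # [49, 45, 41, 27, 22, 17, 15, 81]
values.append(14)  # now [49, 45, 41, 27, 22, 17, 15, 81, 14]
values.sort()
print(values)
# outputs [14, 15, 17, 22, 27, 41, 45, 49, 81]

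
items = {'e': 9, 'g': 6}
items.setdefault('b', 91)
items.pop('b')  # 91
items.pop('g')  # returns 6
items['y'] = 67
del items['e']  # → {'y': 67}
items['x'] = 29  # {'y': 67, 'x': 29}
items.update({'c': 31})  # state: {'y': 67, 'x': 29, 'c': 31}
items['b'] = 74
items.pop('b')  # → 74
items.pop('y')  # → 67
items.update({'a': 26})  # {'x': 29, 'c': 31, 'a': 26}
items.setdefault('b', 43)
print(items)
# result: {'x': 29, 'c': 31, 'a': 26, 'b': 43}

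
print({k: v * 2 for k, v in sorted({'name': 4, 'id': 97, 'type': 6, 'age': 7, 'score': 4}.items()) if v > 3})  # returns {'age': 14, 'id': 194, 'name': 8, 'score': 8, 'type': 12}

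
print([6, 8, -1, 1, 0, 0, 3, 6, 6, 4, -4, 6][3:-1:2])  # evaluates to [1, 0, 6, 4]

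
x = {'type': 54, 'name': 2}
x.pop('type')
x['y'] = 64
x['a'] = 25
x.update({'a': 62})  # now {'name': 2, 'y': 64, 'a': 62}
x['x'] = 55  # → {'name': 2, 'y': 64, 'a': 62, 'x': 55}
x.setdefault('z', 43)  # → 43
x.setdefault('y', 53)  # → 64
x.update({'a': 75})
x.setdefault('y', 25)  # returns 64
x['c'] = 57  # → {'name': 2, 'y': 64, 'a': 75, 'x': 55, 'z': 43, 'c': 57}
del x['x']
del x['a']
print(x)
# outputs {'name': 2, 'y': 64, 'z': 43, 'c': 57}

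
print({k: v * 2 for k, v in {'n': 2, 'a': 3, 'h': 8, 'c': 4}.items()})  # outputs {'n': 4, 'a': 6, 'h': 16, 'c': 8}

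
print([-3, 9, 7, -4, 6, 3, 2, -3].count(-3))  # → 2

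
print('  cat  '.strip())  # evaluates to cat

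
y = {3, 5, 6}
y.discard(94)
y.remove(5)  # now {3, 6}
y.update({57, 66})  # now {3, 6, 57, 66}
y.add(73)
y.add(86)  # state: {3, 6, 57, 66, 73, 86}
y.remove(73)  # {3, 6, 57, 66, 86}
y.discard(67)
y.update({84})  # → {3, 6, 57, 66, 84, 86}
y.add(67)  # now {3, 6, 57, 66, 67, 84, 86}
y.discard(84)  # {3, 6, 57, 66, 67, 86}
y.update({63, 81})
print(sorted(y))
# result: [3, 6, 57, 63, 66, 67, 81, 86]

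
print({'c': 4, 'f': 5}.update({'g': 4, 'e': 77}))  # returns None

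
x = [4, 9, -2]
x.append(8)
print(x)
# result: [4, 9, -2, 8]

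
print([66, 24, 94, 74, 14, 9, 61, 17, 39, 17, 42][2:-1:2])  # [94, 14, 61, 39]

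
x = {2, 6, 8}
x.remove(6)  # {2, 8}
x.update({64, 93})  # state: {2, 8, 64, 93}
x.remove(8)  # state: {2, 64, 93}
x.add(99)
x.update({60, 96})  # {2, 60, 64, 93, 96, 99}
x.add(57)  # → {2, 57, 60, 64, 93, 96, 99}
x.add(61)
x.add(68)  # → {2, 57, 60, 61, 64, 68, 93, 96, 99}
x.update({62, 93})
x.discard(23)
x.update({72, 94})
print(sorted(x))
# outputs [2, 57, 60, 61, 62, 64, 68, 72, 93, 94, 96, 99]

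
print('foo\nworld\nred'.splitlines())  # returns ['foo', 'world', 'red']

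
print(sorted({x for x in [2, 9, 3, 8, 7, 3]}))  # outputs [2, 3, 7, 8, 9]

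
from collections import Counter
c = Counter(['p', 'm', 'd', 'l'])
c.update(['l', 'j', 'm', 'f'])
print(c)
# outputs Counter({'m': 2, 'l': 2, 'p': 1, 'd': 1, 'j': 1, 'f': 1})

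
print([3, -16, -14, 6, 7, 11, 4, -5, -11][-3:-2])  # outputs [4]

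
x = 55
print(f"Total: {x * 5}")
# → Total: 275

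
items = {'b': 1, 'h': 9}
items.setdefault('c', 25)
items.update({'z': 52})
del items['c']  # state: {'b': 1, 'h': 9, 'z': 52}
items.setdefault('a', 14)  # 14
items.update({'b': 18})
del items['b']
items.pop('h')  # 9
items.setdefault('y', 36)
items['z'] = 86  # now {'z': 86, 'a': 14, 'y': 36}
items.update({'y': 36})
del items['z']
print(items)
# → {'a': 14, 'y': 36}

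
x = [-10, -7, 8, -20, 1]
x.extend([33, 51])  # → [-10, -7, 8, -20, 1, 33, 51]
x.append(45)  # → [-10, -7, 8, -20, 1, 33, 51, 45]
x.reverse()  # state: [45, 51, 33, 1, -20, 8, -7, -10]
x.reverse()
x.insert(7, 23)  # [-10, -7, 8, -20, 1, 33, 51, 23, 45]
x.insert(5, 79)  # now [-10, -7, 8, -20, 1, 79, 33, 51, 23, 45]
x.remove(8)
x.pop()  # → 45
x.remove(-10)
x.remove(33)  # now [-7, -20, 1, 79, 51, 23]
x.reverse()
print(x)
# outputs [23, 51, 79, 1, -20, -7]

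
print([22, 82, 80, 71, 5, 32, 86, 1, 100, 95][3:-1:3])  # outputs [71, 86]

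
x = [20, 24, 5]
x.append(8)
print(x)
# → [20, 24, 5, 8]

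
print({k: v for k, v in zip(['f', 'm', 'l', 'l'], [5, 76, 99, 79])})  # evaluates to {'f': 5, 'm': 76, 'l': 79}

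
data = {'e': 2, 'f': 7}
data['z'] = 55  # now {'e': 2, 'f': 7, 'z': 55}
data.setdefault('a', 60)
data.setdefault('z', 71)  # 55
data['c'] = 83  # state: {'e': 2, 'f': 7, 'z': 55, 'a': 60, 'c': 83}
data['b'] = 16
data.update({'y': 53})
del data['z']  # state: {'e': 2, 'f': 7, 'a': 60, 'c': 83, 'b': 16, 'y': 53}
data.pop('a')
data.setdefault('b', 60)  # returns 16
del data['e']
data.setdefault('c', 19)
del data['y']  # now {'f': 7, 'c': 83, 'b': 16}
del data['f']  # {'c': 83, 'b': 16}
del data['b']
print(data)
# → {'c': 83}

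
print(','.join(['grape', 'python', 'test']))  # grape,python,test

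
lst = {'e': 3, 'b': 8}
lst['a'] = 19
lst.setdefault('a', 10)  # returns 19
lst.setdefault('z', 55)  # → 55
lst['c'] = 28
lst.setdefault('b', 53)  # 8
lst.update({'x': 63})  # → {'e': 3, 'b': 8, 'a': 19, 'z': 55, 'c': 28, 'x': 63}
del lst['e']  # {'b': 8, 'a': 19, 'z': 55, 'c': 28, 'x': 63}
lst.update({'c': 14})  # {'b': 8, 'a': 19, 'z': 55, 'c': 14, 'x': 63}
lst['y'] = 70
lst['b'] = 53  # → {'b': 53, 'a': 19, 'z': 55, 'c': 14, 'x': 63, 'y': 70}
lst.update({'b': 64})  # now {'b': 64, 'a': 19, 'z': 55, 'c': 14, 'x': 63, 'y': 70}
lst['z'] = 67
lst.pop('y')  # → 70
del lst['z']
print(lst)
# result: {'b': 64, 'a': 19, 'c': 14, 'x': 63}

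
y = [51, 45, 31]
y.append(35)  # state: [51, 45, 31, 35]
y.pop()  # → 35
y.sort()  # [31, 45, 51]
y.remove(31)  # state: [45, 51]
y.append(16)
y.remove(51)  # [45, 16]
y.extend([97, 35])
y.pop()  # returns 35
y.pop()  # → 97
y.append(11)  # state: [45, 16, 11]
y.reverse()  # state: [11, 16, 45]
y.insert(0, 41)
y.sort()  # [11, 16, 41, 45]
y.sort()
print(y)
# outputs [11, 16, 41, 45]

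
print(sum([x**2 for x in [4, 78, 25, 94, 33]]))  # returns 16650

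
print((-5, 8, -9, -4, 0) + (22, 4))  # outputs (-5, 8, -9, -4, 0, 22, 4)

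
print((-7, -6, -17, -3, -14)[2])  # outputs -17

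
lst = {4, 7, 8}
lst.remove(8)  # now {4, 7}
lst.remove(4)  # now {7}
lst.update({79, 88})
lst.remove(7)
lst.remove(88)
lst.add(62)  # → {62, 79}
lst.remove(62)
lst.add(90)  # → {79, 90}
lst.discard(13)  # {79, 90}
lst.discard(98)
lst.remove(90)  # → {79}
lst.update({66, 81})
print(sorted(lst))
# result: [66, 79, 81]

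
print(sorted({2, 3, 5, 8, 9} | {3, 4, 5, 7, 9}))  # [2, 3, 4, 5, 7, 8, 9]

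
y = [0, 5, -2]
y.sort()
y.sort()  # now [-2, 0, 5]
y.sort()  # [-2, 0, 5]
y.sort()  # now [-2, 0, 5]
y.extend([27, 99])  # [-2, 0, 5, 27, 99]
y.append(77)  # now [-2, 0, 5, 27, 99, 77]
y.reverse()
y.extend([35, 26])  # [77, 99, 27, 5, 0, -2, 35, 26]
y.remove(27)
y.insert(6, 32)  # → [77, 99, 5, 0, -2, 35, 32, 26]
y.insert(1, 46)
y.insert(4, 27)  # [77, 46, 99, 5, 27, 0, -2, 35, 32, 26]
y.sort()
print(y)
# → [-2, 0, 5, 26, 27, 32, 35, 46, 77, 99]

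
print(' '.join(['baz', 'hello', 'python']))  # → baz hello python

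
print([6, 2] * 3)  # [6, 2, 6, 2, 6, 2]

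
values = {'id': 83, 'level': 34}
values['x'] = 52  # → {'id': 83, 'level': 34, 'x': 52}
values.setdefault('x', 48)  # 52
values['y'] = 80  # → {'id': 83, 'level': 34, 'x': 52, 'y': 80}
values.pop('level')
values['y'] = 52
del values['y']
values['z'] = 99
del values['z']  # {'id': 83, 'x': 52}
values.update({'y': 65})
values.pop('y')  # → 65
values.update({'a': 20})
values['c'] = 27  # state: {'id': 83, 'x': 52, 'a': 20, 'c': 27}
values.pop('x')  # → 52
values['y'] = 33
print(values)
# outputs {'id': 83, 'a': 20, 'c': 27, 'y': 33}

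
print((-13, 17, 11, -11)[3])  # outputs -11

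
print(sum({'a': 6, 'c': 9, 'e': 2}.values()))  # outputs 17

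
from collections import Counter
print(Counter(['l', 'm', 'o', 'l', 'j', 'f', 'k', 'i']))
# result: Counter({'l': 2, 'm': 1, 'o': 1, 'j': 1, 'f': 1, 'k': 1, 'i': 1})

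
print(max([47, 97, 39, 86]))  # 97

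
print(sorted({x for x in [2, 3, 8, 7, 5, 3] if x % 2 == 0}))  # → [2, 8]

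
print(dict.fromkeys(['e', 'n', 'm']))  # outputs {'e': None, 'n': None, 'm': None}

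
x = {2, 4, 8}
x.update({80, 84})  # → {2, 4, 8, 80, 84}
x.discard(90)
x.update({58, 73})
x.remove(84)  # {2, 4, 8, 58, 73, 80}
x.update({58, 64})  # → {2, 4, 8, 58, 64, 73, 80}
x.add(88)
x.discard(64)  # {2, 4, 8, 58, 73, 80, 88}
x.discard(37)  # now {2, 4, 8, 58, 73, 80, 88}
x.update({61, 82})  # {2, 4, 8, 58, 61, 73, 80, 82, 88}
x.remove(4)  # {2, 8, 58, 61, 73, 80, 82, 88}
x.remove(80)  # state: {2, 8, 58, 61, 73, 82, 88}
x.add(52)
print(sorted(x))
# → [2, 8, 52, 58, 61, 73, 82, 88]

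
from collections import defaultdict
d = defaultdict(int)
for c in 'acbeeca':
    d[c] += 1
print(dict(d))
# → {'a': 2, 'c': 2, 'b': 1, 'e': 2}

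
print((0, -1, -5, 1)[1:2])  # (-1,)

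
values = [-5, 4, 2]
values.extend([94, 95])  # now [-5, 4, 2, 94, 95]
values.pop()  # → 95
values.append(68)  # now [-5, 4, 2, 94, 68]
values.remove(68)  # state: [-5, 4, 2, 94]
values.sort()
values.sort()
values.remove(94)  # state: [-5, 2, 4]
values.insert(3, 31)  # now [-5, 2, 4, 31]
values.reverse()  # [31, 4, 2, -5]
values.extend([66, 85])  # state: [31, 4, 2, -5, 66, 85]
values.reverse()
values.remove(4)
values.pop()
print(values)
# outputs [85, 66, -5, 2]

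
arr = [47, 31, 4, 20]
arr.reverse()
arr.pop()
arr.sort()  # [4, 20, 31]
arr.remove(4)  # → [20, 31]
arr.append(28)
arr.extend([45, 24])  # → [20, 31, 28, 45, 24]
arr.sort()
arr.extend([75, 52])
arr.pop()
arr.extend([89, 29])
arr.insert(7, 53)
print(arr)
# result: [20, 24, 28, 31, 45, 75, 89, 53, 29]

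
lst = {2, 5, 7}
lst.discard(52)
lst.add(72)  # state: {2, 5, 7, 72}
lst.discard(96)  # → {2, 5, 7, 72}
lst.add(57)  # {2, 5, 7, 57, 72}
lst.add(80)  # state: {2, 5, 7, 57, 72, 80}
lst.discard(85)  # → {2, 5, 7, 57, 72, 80}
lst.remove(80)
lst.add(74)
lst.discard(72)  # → {2, 5, 7, 57, 74}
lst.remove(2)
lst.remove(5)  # {7, 57, 74}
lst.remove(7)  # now {57, 74}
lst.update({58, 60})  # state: {57, 58, 60, 74}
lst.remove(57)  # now {58, 60, 74}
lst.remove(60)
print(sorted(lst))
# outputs [58, 74]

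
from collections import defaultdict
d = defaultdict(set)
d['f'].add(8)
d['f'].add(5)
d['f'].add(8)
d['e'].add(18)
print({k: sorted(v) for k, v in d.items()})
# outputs {'f': [5, 8], 'e': [18]}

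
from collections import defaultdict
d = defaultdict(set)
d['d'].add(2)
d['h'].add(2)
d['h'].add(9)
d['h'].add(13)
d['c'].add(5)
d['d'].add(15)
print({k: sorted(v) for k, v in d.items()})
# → {'d': [2, 15], 'h': [2, 9, 13], 'c': [5]}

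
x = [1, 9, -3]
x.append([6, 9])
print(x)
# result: [1, 9, -3, [6, 9]]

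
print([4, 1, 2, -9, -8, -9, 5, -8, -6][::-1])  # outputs [-6, -8, 5, -9, -8, -9, 2, 1, 4]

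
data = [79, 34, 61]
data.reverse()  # [61, 34, 79]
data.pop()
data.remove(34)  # [61]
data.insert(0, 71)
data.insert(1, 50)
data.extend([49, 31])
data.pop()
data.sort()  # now [49, 50, 61, 71]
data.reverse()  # [71, 61, 50, 49]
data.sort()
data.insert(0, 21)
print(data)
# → [21, 49, 50, 61, 71]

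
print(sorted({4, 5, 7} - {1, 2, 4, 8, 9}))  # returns [5, 7]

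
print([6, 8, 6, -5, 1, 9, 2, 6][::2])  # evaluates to [6, 6, 1, 2]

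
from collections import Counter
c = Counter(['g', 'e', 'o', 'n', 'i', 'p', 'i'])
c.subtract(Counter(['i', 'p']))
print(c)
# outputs Counter({'g': 1, 'e': 1, 'o': 1, 'n': 1, 'i': 1, 'p': 0})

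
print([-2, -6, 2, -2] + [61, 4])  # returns [-2, -6, 2, -2, 61, 4]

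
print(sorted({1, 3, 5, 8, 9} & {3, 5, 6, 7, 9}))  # [3, 5, 9]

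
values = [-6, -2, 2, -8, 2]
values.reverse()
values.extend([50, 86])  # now [2, -8, 2, -2, -6, 50, 86]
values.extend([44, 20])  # [2, -8, 2, -2, -6, 50, 86, 44, 20]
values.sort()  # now [-8, -6, -2, 2, 2, 20, 44, 50, 86]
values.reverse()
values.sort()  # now [-8, -6, -2, 2, 2, 20, 44, 50, 86]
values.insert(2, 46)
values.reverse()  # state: [86, 50, 44, 20, 2, 2, -2, 46, -6, -8]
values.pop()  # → -8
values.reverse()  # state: [-6, 46, -2, 2, 2, 20, 44, 50, 86]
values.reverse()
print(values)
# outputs [86, 50, 44, 20, 2, 2, -2, 46, -6]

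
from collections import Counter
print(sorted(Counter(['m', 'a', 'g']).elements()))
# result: ['a', 'g', 'm']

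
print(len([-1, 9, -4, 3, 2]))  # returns 5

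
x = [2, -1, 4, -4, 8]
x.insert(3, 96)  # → [2, -1, 4, 96, -4, 8]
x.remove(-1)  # [2, 4, 96, -4, 8]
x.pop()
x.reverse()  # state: [-4, 96, 4, 2]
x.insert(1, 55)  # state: [-4, 55, 96, 4, 2]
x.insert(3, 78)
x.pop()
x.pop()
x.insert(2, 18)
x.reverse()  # [78, 96, 18, 55, -4]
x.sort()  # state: [-4, 18, 55, 78, 96]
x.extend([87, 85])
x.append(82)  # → [-4, 18, 55, 78, 96, 87, 85, 82]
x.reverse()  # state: [82, 85, 87, 96, 78, 55, 18, -4]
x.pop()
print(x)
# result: [82, 85, 87, 96, 78, 55, 18]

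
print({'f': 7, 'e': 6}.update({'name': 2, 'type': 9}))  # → None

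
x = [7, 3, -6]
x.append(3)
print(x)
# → [7, 3, -6, 3]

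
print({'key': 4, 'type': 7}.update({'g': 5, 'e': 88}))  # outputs None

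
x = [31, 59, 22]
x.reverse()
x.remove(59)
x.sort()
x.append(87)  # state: [22, 31, 87]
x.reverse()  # [87, 31, 22]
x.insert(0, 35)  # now [35, 87, 31, 22]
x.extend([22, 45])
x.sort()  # [22, 22, 31, 35, 45, 87]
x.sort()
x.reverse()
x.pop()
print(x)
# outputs [87, 45, 35, 31, 22]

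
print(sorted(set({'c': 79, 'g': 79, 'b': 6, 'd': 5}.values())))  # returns [5, 6, 79]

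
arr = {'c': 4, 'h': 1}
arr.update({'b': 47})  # {'c': 4, 'h': 1, 'b': 47}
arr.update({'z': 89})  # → {'c': 4, 'h': 1, 'b': 47, 'z': 89}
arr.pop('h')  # 1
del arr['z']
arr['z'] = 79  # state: {'c': 4, 'b': 47, 'z': 79}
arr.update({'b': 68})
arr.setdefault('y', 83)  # 83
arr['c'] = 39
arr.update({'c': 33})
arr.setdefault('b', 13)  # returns 68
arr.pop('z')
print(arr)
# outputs {'c': 33, 'b': 68, 'y': 83}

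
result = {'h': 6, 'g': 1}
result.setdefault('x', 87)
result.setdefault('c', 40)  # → 40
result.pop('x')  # 87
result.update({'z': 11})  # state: {'h': 6, 'g': 1, 'c': 40, 'z': 11}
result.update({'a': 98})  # {'h': 6, 'g': 1, 'c': 40, 'z': 11, 'a': 98}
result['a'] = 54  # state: {'h': 6, 'g': 1, 'c': 40, 'z': 11, 'a': 54}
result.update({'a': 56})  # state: {'h': 6, 'g': 1, 'c': 40, 'z': 11, 'a': 56}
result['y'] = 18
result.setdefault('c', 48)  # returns 40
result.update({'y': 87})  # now {'h': 6, 'g': 1, 'c': 40, 'z': 11, 'a': 56, 'y': 87}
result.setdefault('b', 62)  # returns 62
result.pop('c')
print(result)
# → {'h': 6, 'g': 1, 'z': 11, 'a': 56, 'y': 87, 'b': 62}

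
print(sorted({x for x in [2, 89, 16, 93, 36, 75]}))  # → [2, 16, 36, 75, 89, 93]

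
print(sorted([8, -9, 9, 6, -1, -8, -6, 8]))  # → [-9, -8, -6, -1, 6, 8, 8, 9]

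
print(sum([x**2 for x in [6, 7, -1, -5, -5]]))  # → 136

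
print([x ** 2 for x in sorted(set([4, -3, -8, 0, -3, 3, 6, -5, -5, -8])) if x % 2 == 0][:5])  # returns [64, 0, 16, 36]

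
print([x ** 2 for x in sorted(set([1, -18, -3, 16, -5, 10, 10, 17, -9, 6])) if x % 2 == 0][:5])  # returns [324, 36, 100, 256]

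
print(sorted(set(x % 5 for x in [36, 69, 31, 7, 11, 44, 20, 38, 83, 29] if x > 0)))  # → [0, 1, 2, 3, 4]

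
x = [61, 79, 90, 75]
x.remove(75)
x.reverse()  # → [90, 79, 61]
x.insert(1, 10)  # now [90, 10, 79, 61]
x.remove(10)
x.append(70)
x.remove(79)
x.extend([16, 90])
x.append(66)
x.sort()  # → [16, 61, 66, 70, 90, 90]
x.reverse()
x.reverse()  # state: [16, 61, 66, 70, 90, 90]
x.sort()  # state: [16, 61, 66, 70, 90, 90]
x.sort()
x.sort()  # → [16, 61, 66, 70, 90, 90]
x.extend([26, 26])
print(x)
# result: [16, 61, 66, 70, 90, 90, 26, 26]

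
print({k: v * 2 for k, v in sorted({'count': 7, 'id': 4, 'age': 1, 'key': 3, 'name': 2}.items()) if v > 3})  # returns {'count': 14, 'id': 8}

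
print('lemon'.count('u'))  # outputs 0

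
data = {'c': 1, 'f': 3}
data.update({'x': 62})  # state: {'c': 1, 'f': 3, 'x': 62}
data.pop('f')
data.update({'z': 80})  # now {'c': 1, 'x': 62, 'z': 80}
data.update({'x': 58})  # {'c': 1, 'x': 58, 'z': 80}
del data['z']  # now {'c': 1, 'x': 58}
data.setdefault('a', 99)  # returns 99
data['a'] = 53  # {'c': 1, 'x': 58, 'a': 53}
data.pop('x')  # 58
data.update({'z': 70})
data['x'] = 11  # {'c': 1, 'a': 53, 'z': 70, 'x': 11}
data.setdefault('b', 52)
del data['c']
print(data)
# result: {'a': 53, 'z': 70, 'x': 11, 'b': 52}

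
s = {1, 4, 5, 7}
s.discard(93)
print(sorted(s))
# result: [1, 4, 5, 7]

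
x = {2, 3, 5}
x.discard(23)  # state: {2, 3, 5}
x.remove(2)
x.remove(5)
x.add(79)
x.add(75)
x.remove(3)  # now {75, 79}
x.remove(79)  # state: {75}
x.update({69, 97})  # {69, 75, 97}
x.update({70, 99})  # {69, 70, 75, 97, 99}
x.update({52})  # {52, 69, 70, 75, 97, 99}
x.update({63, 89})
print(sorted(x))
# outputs [52, 63, 69, 70, 75, 89, 97, 99]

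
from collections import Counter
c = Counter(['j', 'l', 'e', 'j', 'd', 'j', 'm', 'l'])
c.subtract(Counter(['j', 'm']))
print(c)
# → Counter({'j': 2, 'l': 2, 'e': 1, 'd': 1, 'm': 0})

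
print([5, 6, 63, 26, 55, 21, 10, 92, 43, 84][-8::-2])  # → [63, 5]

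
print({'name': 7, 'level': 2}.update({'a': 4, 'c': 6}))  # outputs None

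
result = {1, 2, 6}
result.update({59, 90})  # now {1, 2, 6, 59, 90}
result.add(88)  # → {1, 2, 6, 59, 88, 90}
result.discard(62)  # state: {1, 2, 6, 59, 88, 90}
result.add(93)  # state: {1, 2, 6, 59, 88, 90, 93}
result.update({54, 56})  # {1, 2, 6, 54, 56, 59, 88, 90, 93}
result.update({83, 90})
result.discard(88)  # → {1, 2, 6, 54, 56, 59, 83, 90, 93}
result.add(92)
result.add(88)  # {1, 2, 6, 54, 56, 59, 83, 88, 90, 92, 93}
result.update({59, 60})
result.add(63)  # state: {1, 2, 6, 54, 56, 59, 60, 63, 83, 88, 90, 92, 93}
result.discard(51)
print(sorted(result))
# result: [1, 2, 6, 54, 56, 59, 60, 63, 83, 88, 90, 92, 93]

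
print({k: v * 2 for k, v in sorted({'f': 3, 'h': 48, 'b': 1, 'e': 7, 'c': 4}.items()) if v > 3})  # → {'c': 8, 'e': 14, 'h': 96}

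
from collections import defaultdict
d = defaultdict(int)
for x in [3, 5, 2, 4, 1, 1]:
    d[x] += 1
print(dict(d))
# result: {3: 1, 5: 1, 2: 1, 4: 1, 1: 2}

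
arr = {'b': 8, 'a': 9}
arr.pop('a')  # 9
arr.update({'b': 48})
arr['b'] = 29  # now {'b': 29}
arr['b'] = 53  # {'b': 53}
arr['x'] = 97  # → {'b': 53, 'x': 97}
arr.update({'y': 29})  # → {'b': 53, 'x': 97, 'y': 29}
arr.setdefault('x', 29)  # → 97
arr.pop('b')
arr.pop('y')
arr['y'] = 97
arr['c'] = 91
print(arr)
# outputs {'x': 97, 'y': 97, 'c': 91}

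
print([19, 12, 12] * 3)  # [19, 12, 12, 19, 12, 12, 19, 12, 12]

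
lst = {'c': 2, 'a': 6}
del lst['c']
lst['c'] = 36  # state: {'a': 6, 'c': 36}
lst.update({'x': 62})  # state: {'a': 6, 'c': 36, 'x': 62}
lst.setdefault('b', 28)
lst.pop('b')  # 28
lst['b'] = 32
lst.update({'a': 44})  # {'a': 44, 'c': 36, 'x': 62, 'b': 32}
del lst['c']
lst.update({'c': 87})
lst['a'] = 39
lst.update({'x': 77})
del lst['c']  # {'a': 39, 'x': 77, 'b': 32}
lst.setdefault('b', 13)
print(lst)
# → {'a': 39, 'x': 77, 'b': 32}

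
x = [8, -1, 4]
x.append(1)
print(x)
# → [8, -1, 4, 1]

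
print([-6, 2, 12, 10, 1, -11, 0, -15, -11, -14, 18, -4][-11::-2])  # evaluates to [2]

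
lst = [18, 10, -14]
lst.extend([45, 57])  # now [18, 10, -14, 45, 57]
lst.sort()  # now [-14, 10, 18, 45, 57]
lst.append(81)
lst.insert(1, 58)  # [-14, 58, 10, 18, 45, 57, 81]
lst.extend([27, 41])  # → [-14, 58, 10, 18, 45, 57, 81, 27, 41]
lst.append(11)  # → [-14, 58, 10, 18, 45, 57, 81, 27, 41, 11]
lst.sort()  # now [-14, 10, 11, 18, 27, 41, 45, 57, 58, 81]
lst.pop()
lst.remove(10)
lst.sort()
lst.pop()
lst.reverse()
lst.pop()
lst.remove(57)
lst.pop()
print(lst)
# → [45, 41, 27, 18]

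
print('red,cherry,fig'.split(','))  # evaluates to ['red', 'cherry', 'fig']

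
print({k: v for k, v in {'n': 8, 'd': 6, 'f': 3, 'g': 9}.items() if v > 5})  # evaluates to {'n': 8, 'd': 6, 'g': 9}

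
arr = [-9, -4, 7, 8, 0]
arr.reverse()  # [0, 8, 7, -4, -9]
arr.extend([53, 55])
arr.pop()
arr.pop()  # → 53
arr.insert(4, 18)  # [0, 8, 7, -4, 18, -9]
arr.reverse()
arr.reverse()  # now [0, 8, 7, -4, 18, -9]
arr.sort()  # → [-9, -4, 0, 7, 8, 18]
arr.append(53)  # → [-9, -4, 0, 7, 8, 18, 53]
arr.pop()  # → 53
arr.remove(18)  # [-9, -4, 0, 7, 8]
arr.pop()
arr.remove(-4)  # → [-9, 0, 7]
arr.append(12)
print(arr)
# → [-9, 0, 7, 12]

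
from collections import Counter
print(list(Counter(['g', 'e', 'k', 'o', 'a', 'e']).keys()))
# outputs ['g', 'e', 'k', 'o', 'a']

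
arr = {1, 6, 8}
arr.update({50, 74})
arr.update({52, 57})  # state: {1, 6, 8, 50, 52, 57, 74}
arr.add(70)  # {1, 6, 8, 50, 52, 57, 70, 74}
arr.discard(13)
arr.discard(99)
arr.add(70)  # {1, 6, 8, 50, 52, 57, 70, 74}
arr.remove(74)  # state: {1, 6, 8, 50, 52, 57, 70}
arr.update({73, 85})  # {1, 6, 8, 50, 52, 57, 70, 73, 85}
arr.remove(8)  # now {1, 6, 50, 52, 57, 70, 73, 85}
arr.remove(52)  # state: {1, 6, 50, 57, 70, 73, 85}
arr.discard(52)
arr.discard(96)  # {1, 6, 50, 57, 70, 73, 85}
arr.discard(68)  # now {1, 6, 50, 57, 70, 73, 85}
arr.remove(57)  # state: {1, 6, 50, 70, 73, 85}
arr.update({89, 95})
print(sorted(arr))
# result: [1, 6, 50, 70, 73, 85, 89, 95]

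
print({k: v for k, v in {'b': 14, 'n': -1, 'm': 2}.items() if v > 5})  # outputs {'b': 14}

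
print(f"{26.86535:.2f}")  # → 26.87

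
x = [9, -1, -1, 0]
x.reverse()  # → [0, -1, -1, 9]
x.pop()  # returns 9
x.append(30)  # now [0, -1, -1, 30]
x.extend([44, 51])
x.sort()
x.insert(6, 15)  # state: [-1, -1, 0, 30, 44, 51, 15]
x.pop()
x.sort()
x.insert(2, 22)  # [-1, -1, 22, 0, 30, 44, 51]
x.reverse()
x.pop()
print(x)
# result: [51, 44, 30, 0, 22, -1]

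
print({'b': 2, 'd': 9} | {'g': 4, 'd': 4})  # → {'b': 2, 'd': 4, 'g': 4}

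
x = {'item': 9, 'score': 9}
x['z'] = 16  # {'item': 9, 'score': 9, 'z': 16}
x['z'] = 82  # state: {'item': 9, 'score': 9, 'z': 82}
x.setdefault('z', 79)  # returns 82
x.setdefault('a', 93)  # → 93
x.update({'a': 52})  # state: {'item': 9, 'score': 9, 'z': 82, 'a': 52}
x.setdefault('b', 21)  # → 21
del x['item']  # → {'score': 9, 'z': 82, 'a': 52, 'b': 21}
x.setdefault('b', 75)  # 21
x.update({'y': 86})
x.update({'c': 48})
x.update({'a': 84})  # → {'score': 9, 'z': 82, 'a': 84, 'b': 21, 'y': 86, 'c': 48}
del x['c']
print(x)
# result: {'score': 9, 'z': 82, 'a': 84, 'b': 21, 'y': 86}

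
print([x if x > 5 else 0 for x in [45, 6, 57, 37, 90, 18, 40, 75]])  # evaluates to [45, 6, 57, 37, 90, 18, 40, 75]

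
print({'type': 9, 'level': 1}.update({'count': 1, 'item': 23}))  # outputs None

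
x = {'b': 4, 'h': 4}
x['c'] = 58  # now {'b': 4, 'h': 4, 'c': 58}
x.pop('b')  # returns 4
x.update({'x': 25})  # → {'h': 4, 'c': 58, 'x': 25}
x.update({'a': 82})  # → {'h': 4, 'c': 58, 'x': 25, 'a': 82}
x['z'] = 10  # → {'h': 4, 'c': 58, 'x': 25, 'a': 82, 'z': 10}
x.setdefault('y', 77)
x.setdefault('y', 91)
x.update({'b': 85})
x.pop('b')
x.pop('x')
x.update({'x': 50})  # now {'h': 4, 'c': 58, 'a': 82, 'z': 10, 'y': 77, 'x': 50}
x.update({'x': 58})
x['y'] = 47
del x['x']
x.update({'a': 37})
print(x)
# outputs {'h': 4, 'c': 58, 'a': 37, 'z': 10, 'y': 47}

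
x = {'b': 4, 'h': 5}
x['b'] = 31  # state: {'b': 31, 'h': 5}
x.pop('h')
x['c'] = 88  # {'b': 31, 'c': 88}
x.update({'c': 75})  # {'b': 31, 'c': 75}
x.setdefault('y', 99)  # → 99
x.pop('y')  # 99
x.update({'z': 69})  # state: {'b': 31, 'c': 75, 'z': 69}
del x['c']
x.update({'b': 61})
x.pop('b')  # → 61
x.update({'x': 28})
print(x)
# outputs {'z': 69, 'x': 28}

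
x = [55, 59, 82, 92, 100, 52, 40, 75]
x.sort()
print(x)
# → [40, 52, 55, 59, 75, 82, 92, 100]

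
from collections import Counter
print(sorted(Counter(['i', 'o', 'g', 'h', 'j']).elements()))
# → ['g', 'h', 'i', 'j', 'o']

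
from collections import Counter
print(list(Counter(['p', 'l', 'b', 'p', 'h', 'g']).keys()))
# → ['p', 'l', 'b', 'h', 'g']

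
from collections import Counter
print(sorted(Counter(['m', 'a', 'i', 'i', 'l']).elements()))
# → ['a', 'i', 'i', 'l', 'm']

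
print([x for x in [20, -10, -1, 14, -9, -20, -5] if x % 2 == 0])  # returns [20, -10, 14, -20]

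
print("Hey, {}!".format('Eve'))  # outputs Hey, Eve!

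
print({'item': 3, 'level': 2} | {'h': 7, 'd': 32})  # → {'item': 3, 'level': 2, 'h': 7, 'd': 32}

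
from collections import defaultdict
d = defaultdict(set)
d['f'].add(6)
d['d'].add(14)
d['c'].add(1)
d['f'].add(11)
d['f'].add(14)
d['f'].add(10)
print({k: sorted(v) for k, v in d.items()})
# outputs {'f': [6, 10, 11, 14], 'd': [14], 'c': [1]}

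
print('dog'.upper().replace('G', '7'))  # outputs DO7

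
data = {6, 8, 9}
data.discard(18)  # {6, 8, 9}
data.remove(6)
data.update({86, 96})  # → {8, 9, 86, 96}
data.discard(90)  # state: {8, 9, 86, 96}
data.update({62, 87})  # {8, 9, 62, 86, 87, 96}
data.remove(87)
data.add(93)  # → {8, 9, 62, 86, 93, 96}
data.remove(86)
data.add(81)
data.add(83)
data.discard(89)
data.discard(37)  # {8, 9, 62, 81, 83, 93, 96}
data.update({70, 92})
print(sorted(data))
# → [8, 9, 62, 70, 81, 83, 92, 93, 96]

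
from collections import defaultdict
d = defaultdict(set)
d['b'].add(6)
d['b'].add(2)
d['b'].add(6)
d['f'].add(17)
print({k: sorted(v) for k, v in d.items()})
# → {'b': [2, 6], 'f': [17]}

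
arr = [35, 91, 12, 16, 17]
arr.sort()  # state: [12, 16, 17, 35, 91]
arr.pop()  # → 91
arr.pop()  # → 35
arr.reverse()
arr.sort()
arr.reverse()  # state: [17, 16, 12]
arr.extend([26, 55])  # [17, 16, 12, 26, 55]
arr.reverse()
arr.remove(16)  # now [55, 26, 12, 17]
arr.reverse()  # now [17, 12, 26, 55]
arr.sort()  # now [12, 17, 26, 55]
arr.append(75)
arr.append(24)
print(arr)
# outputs [12, 17, 26, 55, 75, 24]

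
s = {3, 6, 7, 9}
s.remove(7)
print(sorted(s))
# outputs [3, 6, 9]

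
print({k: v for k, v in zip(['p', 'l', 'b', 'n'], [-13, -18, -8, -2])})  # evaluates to {'p': -13, 'l': -18, 'b': -8, 'n': -2}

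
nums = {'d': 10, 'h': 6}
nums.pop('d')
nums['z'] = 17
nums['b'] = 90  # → {'h': 6, 'z': 17, 'b': 90}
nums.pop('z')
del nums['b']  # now {'h': 6}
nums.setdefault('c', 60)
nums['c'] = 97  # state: {'h': 6, 'c': 97}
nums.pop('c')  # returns 97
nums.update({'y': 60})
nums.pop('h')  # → 6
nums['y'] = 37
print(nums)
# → {'y': 37}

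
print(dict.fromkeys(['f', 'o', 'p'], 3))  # {'f': 3, 'o': 3, 'p': 3}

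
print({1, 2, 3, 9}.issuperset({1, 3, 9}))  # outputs True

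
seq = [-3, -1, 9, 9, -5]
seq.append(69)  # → [-3, -1, 9, 9, -5, 69]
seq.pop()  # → 69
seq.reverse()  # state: [-5, 9, 9, -1, -3]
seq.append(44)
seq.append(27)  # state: [-5, 9, 9, -1, -3, 44, 27]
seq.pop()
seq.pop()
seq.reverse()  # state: [-3, -1, 9, 9, -5]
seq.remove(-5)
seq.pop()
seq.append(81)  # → [-3, -1, 9, 81]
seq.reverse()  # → [81, 9, -1, -3]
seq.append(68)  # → [81, 9, -1, -3, 68]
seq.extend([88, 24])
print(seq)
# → [81, 9, -1, -3, 68, 88, 24]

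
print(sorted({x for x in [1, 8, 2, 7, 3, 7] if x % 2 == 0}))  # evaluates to [2, 8]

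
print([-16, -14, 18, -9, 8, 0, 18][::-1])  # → [18, 0, 8, -9, 18, -14, -16]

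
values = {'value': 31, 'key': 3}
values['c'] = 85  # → {'value': 31, 'key': 3, 'c': 85}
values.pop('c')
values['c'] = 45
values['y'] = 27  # {'value': 31, 'key': 3, 'c': 45, 'y': 27}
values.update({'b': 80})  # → {'value': 31, 'key': 3, 'c': 45, 'y': 27, 'b': 80}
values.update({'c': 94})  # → {'value': 31, 'key': 3, 'c': 94, 'y': 27, 'b': 80}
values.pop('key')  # 3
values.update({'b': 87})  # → {'value': 31, 'c': 94, 'y': 27, 'b': 87}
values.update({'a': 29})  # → {'value': 31, 'c': 94, 'y': 27, 'b': 87, 'a': 29}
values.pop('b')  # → 87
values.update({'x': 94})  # {'value': 31, 'c': 94, 'y': 27, 'a': 29, 'x': 94}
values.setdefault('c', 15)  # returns 94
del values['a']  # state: {'value': 31, 'c': 94, 'y': 27, 'x': 94}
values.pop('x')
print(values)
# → {'value': 31, 'c': 94, 'y': 27}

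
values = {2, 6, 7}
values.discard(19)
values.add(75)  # {2, 6, 7, 75}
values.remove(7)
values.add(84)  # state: {2, 6, 75, 84}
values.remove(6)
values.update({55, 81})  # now {2, 55, 75, 81, 84}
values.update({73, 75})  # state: {2, 55, 73, 75, 81, 84}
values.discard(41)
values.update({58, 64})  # {2, 55, 58, 64, 73, 75, 81, 84}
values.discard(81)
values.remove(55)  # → {2, 58, 64, 73, 75, 84}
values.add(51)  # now {2, 51, 58, 64, 73, 75, 84}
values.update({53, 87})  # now {2, 51, 53, 58, 64, 73, 75, 84, 87}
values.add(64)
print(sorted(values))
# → [2, 51, 53, 58, 64, 73, 75, 84, 87]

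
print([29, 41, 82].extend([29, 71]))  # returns None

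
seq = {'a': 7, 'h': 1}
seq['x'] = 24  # {'a': 7, 'h': 1, 'x': 24}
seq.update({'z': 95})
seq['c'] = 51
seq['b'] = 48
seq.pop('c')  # 51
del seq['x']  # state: {'a': 7, 'h': 1, 'z': 95, 'b': 48}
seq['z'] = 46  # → {'a': 7, 'h': 1, 'z': 46, 'b': 48}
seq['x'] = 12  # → {'a': 7, 'h': 1, 'z': 46, 'b': 48, 'x': 12}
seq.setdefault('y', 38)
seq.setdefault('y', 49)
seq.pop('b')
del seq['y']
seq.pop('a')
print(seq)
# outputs {'h': 1, 'z': 46, 'x': 12}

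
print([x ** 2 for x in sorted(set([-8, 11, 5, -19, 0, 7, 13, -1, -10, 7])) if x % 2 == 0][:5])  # [100, 64, 0]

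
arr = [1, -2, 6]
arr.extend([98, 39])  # [1, -2, 6, 98, 39]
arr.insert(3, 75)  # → [1, -2, 6, 75, 98, 39]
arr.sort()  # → [-2, 1, 6, 39, 75, 98]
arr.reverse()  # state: [98, 75, 39, 6, 1, -2]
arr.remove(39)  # [98, 75, 6, 1, -2]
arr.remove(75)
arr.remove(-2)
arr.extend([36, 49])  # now [98, 6, 1, 36, 49]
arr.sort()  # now [1, 6, 36, 49, 98]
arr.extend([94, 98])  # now [1, 6, 36, 49, 98, 94, 98]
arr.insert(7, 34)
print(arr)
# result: [1, 6, 36, 49, 98, 94, 98, 34]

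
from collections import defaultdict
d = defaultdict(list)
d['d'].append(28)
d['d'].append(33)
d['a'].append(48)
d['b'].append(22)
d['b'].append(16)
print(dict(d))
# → {'d': [28, 33], 'a': [48], 'b': [22, 16]}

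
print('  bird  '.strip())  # bird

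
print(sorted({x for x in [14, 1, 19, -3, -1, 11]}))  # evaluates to [-3, -1, 1, 11, 14, 19]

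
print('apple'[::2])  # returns ape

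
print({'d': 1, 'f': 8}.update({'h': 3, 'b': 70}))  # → None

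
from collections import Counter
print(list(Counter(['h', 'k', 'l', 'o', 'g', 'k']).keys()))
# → ['h', 'k', 'l', 'o', 'g']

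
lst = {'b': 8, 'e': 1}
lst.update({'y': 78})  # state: {'b': 8, 'e': 1, 'y': 78}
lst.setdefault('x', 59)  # 59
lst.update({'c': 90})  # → {'b': 8, 'e': 1, 'y': 78, 'x': 59, 'c': 90}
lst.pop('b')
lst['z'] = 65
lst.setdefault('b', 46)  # 46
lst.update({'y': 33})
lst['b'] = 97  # {'e': 1, 'y': 33, 'x': 59, 'c': 90, 'z': 65, 'b': 97}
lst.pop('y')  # 33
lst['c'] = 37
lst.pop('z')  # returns 65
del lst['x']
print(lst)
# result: {'e': 1, 'c': 37, 'b': 97}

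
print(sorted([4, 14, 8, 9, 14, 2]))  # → [2, 4, 8, 9, 14, 14]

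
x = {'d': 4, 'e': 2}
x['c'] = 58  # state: {'d': 4, 'e': 2, 'c': 58}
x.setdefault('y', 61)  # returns 61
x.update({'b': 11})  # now {'d': 4, 'e': 2, 'c': 58, 'y': 61, 'b': 11}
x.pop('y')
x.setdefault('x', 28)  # 28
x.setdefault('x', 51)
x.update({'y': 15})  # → {'d': 4, 'e': 2, 'c': 58, 'b': 11, 'x': 28, 'y': 15}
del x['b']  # {'d': 4, 'e': 2, 'c': 58, 'x': 28, 'y': 15}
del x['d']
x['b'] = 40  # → {'e': 2, 'c': 58, 'x': 28, 'y': 15, 'b': 40}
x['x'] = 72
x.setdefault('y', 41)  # 15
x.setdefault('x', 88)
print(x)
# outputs {'e': 2, 'c': 58, 'x': 72, 'y': 15, 'b': 40}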